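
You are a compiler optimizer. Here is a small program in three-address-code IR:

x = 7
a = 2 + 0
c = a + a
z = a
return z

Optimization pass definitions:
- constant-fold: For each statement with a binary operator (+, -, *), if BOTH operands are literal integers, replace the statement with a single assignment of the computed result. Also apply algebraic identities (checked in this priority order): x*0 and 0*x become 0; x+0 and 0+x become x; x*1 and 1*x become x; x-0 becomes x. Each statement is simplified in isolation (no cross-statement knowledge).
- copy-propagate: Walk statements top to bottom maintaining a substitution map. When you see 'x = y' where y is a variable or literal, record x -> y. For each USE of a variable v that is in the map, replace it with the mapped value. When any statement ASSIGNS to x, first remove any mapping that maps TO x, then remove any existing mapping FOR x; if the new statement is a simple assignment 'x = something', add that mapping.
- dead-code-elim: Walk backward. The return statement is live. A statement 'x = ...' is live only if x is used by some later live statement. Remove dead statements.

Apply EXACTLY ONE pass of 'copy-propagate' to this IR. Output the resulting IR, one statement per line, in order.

Applying copy-propagate statement-by-statement:
  [1] x = 7  (unchanged)
  [2] a = 2 + 0  (unchanged)
  [3] c = a + a  (unchanged)
  [4] z = a  (unchanged)
  [5] return z  -> return a
Result (5 stmts):
  x = 7
  a = 2 + 0
  c = a + a
  z = a
  return a

Answer: x = 7
a = 2 + 0
c = a + a
z = a
return a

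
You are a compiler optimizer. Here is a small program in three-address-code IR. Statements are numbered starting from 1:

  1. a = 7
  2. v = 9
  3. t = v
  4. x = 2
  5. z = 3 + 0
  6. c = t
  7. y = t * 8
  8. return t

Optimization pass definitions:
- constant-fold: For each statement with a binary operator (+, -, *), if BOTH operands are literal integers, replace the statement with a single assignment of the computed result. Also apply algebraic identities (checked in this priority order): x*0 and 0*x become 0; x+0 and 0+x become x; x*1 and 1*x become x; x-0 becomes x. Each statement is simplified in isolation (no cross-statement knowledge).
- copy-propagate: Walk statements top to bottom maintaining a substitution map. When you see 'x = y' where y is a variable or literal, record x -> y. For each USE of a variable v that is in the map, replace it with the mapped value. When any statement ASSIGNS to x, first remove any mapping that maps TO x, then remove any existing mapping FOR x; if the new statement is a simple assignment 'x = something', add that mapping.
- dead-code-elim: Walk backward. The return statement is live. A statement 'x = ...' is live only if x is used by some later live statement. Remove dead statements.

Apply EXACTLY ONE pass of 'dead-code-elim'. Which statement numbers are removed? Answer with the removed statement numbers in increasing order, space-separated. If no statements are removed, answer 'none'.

Answer: 1 4 5 6 7

Derivation:
Backward liveness scan:
Stmt 1 'a = 7': DEAD (a not in live set [])
Stmt 2 'v = 9': KEEP (v is live); live-in = []
Stmt 3 't = v': KEEP (t is live); live-in = ['v']
Stmt 4 'x = 2': DEAD (x not in live set ['t'])
Stmt 5 'z = 3 + 0': DEAD (z not in live set ['t'])
Stmt 6 'c = t': DEAD (c not in live set ['t'])
Stmt 7 'y = t * 8': DEAD (y not in live set ['t'])
Stmt 8 'return t': KEEP (return); live-in = ['t']
Removed statement numbers: [1, 4, 5, 6, 7]
Surviving IR:
  v = 9
  t = v
  return t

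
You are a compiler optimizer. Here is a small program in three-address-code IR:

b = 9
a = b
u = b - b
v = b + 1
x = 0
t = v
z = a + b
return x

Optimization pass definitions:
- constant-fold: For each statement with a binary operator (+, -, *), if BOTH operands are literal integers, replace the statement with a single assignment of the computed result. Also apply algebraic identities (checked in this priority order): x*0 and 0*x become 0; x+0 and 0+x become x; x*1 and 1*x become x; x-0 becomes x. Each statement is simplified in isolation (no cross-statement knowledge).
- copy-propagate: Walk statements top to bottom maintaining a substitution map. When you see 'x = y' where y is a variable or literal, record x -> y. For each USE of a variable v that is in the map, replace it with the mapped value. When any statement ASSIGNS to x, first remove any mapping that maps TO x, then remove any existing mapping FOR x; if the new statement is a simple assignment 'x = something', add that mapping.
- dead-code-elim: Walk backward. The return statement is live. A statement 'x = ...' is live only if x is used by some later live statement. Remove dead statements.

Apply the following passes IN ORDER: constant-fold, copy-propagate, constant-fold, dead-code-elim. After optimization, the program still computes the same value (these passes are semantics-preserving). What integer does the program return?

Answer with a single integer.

Initial IR:
  b = 9
  a = b
  u = b - b
  v = b + 1
  x = 0
  t = v
  z = a + b
  return x
After constant-fold (8 stmts):
  b = 9
  a = b
  u = b - b
  v = b + 1
  x = 0
  t = v
  z = a + b
  return x
After copy-propagate (8 stmts):
  b = 9
  a = 9
  u = 9 - 9
  v = 9 + 1
  x = 0
  t = v
  z = 9 + 9
  return 0
After constant-fold (8 stmts):
  b = 9
  a = 9
  u = 0
  v = 10
  x = 0
  t = v
  z = 18
  return 0
After dead-code-elim (1 stmts):
  return 0
Evaluate:
  b = 9  =>  b = 9
  a = b  =>  a = 9
  u = b - b  =>  u = 0
  v = b + 1  =>  v = 10
  x = 0  =>  x = 0
  t = v  =>  t = 10
  z = a + b  =>  z = 18
  return x = 0

Answer: 0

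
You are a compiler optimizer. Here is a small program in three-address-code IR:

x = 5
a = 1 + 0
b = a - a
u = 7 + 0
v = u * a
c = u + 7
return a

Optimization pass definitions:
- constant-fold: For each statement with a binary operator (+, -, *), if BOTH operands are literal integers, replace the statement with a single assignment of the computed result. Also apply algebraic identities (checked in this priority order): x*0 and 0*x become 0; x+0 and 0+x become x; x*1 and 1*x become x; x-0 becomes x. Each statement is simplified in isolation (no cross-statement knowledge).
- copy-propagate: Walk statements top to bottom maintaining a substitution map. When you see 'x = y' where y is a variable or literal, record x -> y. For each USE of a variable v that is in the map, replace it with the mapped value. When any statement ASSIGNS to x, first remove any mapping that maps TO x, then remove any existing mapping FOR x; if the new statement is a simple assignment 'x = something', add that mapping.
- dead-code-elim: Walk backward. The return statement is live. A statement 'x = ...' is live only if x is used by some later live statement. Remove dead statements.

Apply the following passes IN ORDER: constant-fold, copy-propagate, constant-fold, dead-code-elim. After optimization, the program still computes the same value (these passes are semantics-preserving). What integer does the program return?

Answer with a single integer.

Answer: 1

Derivation:
Initial IR:
  x = 5
  a = 1 + 0
  b = a - a
  u = 7 + 0
  v = u * a
  c = u + 7
  return a
After constant-fold (7 stmts):
  x = 5
  a = 1
  b = a - a
  u = 7
  v = u * a
  c = u + 7
  return a
After copy-propagate (7 stmts):
  x = 5
  a = 1
  b = 1 - 1
  u = 7
  v = 7 * 1
  c = 7 + 7
  return 1
After constant-fold (7 stmts):
  x = 5
  a = 1
  b = 0
  u = 7
  v = 7
  c = 14
  return 1
After dead-code-elim (1 stmts):
  return 1
Evaluate:
  x = 5  =>  x = 5
  a = 1 + 0  =>  a = 1
  b = a - a  =>  b = 0
  u = 7 + 0  =>  u = 7
  v = u * a  =>  v = 7
  c = u + 7  =>  c = 14
  return a = 1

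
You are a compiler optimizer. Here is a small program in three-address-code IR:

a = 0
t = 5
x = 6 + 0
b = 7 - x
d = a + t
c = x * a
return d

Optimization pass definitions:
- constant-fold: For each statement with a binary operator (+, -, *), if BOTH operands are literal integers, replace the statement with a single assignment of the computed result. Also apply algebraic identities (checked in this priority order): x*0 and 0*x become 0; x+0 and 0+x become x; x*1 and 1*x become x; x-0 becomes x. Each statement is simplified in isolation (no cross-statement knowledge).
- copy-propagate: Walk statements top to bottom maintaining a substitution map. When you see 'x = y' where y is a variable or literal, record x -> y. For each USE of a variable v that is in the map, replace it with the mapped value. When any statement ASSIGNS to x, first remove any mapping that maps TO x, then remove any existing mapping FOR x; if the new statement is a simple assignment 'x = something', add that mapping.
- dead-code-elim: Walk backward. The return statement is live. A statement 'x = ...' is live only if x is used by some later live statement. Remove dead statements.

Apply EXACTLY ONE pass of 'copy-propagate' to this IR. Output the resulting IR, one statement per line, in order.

Applying copy-propagate statement-by-statement:
  [1] a = 0  (unchanged)
  [2] t = 5  (unchanged)
  [3] x = 6 + 0  (unchanged)
  [4] b = 7 - x  (unchanged)
  [5] d = a + t  -> d = 0 + 5
  [6] c = x * a  -> c = x * 0
  [7] return d  (unchanged)
Result (7 stmts):
  a = 0
  t = 5
  x = 6 + 0
  b = 7 - x
  d = 0 + 5
  c = x * 0
  return d

Answer: a = 0
t = 5
x = 6 + 0
b = 7 - x
d = 0 + 5
c = x * 0
return d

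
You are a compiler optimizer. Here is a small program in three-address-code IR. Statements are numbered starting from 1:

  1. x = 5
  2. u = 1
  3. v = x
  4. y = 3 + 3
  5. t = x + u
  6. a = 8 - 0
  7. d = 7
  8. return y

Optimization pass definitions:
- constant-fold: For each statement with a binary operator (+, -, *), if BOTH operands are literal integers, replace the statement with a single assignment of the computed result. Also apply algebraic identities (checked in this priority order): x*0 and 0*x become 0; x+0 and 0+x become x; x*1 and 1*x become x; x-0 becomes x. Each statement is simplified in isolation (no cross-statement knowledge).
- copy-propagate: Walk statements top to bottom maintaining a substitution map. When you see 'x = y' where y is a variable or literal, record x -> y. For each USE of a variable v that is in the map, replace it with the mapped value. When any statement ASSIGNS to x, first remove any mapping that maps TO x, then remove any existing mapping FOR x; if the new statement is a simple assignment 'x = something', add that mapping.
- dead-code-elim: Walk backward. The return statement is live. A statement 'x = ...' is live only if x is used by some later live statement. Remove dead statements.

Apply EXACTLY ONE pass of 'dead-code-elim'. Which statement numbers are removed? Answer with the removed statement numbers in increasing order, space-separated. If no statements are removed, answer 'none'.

Answer: 1 2 3 5 6 7

Derivation:
Backward liveness scan:
Stmt 1 'x = 5': DEAD (x not in live set [])
Stmt 2 'u = 1': DEAD (u not in live set [])
Stmt 3 'v = x': DEAD (v not in live set [])
Stmt 4 'y = 3 + 3': KEEP (y is live); live-in = []
Stmt 5 't = x + u': DEAD (t not in live set ['y'])
Stmt 6 'a = 8 - 0': DEAD (a not in live set ['y'])
Stmt 7 'd = 7': DEAD (d not in live set ['y'])
Stmt 8 'return y': KEEP (return); live-in = ['y']
Removed statement numbers: [1, 2, 3, 5, 6, 7]
Surviving IR:
  y = 3 + 3
  return y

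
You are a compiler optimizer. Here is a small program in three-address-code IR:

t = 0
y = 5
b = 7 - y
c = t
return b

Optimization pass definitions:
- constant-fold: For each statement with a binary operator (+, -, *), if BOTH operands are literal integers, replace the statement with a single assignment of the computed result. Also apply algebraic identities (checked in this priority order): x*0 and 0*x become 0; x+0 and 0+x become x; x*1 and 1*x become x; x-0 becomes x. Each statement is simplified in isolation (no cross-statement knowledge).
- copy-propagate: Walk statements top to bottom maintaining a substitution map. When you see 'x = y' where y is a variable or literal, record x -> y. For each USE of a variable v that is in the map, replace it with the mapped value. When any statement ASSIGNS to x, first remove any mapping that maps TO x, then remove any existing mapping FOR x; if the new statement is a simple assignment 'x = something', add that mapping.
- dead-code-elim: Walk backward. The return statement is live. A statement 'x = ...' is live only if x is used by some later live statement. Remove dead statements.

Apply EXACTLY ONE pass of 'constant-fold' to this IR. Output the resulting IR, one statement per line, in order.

Applying constant-fold statement-by-statement:
  [1] t = 0  (unchanged)
  [2] y = 5  (unchanged)
  [3] b = 7 - y  (unchanged)
  [4] c = t  (unchanged)
  [5] return b  (unchanged)
Result (5 stmts):
  t = 0
  y = 5
  b = 7 - y
  c = t
  return b

Answer: t = 0
y = 5
b = 7 - y
c = t
return b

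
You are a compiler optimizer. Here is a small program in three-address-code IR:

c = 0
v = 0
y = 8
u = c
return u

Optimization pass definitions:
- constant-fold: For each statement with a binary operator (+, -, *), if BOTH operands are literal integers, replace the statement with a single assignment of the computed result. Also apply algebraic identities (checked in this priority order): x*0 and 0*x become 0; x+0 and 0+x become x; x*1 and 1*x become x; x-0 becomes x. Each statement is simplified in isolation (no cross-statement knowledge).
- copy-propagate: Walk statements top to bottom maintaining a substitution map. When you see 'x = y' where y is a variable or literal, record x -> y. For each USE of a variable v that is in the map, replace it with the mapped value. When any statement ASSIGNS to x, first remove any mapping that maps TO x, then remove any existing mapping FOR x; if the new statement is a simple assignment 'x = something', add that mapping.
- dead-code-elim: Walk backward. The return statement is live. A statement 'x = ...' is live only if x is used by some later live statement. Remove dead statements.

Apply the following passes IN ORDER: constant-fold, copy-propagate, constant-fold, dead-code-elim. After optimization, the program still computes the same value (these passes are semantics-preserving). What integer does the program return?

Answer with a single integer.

Answer: 0

Derivation:
Initial IR:
  c = 0
  v = 0
  y = 8
  u = c
  return u
After constant-fold (5 stmts):
  c = 0
  v = 0
  y = 8
  u = c
  return u
After copy-propagate (5 stmts):
  c = 0
  v = 0
  y = 8
  u = 0
  return 0
After constant-fold (5 stmts):
  c = 0
  v = 0
  y = 8
  u = 0
  return 0
After dead-code-elim (1 stmts):
  return 0
Evaluate:
  c = 0  =>  c = 0
  v = 0  =>  v = 0
  y = 8  =>  y = 8
  u = c  =>  u = 0
  return u = 0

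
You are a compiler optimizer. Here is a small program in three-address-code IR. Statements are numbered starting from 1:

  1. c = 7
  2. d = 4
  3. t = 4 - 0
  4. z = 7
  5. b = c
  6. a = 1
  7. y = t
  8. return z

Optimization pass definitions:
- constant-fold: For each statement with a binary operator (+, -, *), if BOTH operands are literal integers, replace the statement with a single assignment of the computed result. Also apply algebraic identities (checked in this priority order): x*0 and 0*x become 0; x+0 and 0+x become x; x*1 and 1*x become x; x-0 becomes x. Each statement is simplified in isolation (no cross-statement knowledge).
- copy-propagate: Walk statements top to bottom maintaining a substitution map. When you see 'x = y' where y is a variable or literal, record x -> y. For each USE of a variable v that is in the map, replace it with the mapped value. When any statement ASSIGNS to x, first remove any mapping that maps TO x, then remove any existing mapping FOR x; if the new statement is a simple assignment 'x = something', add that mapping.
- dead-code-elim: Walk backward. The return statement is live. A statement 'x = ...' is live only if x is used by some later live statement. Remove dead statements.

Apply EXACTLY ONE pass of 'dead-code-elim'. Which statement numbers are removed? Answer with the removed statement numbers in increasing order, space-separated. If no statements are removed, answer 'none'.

Answer: 1 2 3 5 6 7

Derivation:
Backward liveness scan:
Stmt 1 'c = 7': DEAD (c not in live set [])
Stmt 2 'd = 4': DEAD (d not in live set [])
Stmt 3 't = 4 - 0': DEAD (t not in live set [])
Stmt 4 'z = 7': KEEP (z is live); live-in = []
Stmt 5 'b = c': DEAD (b not in live set ['z'])
Stmt 6 'a = 1': DEAD (a not in live set ['z'])
Stmt 7 'y = t': DEAD (y not in live set ['z'])
Stmt 8 'return z': KEEP (return); live-in = ['z']
Removed statement numbers: [1, 2, 3, 5, 6, 7]
Surviving IR:
  z = 7
  return z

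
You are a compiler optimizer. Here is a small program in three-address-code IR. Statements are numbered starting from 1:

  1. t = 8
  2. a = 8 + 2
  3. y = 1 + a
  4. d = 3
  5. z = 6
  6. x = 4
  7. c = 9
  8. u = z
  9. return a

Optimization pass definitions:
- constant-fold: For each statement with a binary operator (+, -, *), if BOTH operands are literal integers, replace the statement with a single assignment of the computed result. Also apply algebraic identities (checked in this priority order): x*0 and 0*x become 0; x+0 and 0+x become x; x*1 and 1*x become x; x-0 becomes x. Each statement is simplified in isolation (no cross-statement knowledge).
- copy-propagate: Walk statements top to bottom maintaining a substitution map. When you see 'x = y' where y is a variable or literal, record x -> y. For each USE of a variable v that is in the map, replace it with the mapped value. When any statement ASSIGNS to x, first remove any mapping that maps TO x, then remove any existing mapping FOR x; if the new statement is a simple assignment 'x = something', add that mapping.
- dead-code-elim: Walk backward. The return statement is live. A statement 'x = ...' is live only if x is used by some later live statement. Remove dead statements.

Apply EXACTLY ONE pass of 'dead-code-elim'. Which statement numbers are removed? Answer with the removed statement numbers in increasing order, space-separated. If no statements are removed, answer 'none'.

Answer: 1 3 4 5 6 7 8

Derivation:
Backward liveness scan:
Stmt 1 't = 8': DEAD (t not in live set [])
Stmt 2 'a = 8 + 2': KEEP (a is live); live-in = []
Stmt 3 'y = 1 + a': DEAD (y not in live set ['a'])
Stmt 4 'd = 3': DEAD (d not in live set ['a'])
Stmt 5 'z = 6': DEAD (z not in live set ['a'])
Stmt 6 'x = 4': DEAD (x not in live set ['a'])
Stmt 7 'c = 9': DEAD (c not in live set ['a'])
Stmt 8 'u = z': DEAD (u not in live set ['a'])
Stmt 9 'return a': KEEP (return); live-in = ['a']
Removed statement numbers: [1, 3, 4, 5, 6, 7, 8]
Surviving IR:
  a = 8 + 2
  return a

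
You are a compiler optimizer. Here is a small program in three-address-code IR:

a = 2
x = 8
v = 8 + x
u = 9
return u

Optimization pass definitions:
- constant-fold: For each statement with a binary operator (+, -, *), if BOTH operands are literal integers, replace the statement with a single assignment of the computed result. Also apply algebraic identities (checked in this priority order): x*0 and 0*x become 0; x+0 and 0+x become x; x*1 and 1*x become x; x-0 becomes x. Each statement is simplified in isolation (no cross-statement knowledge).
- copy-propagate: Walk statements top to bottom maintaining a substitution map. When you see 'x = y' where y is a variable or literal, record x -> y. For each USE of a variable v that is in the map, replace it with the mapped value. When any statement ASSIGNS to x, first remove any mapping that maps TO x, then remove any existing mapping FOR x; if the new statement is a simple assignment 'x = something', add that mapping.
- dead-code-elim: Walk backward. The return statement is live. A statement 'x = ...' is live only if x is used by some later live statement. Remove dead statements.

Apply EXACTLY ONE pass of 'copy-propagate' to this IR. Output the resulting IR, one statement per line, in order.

Answer: a = 2
x = 8
v = 8 + 8
u = 9
return 9

Derivation:
Applying copy-propagate statement-by-statement:
  [1] a = 2  (unchanged)
  [2] x = 8  (unchanged)
  [3] v = 8 + x  -> v = 8 + 8
  [4] u = 9  (unchanged)
  [5] return u  -> return 9
Result (5 stmts):
  a = 2
  x = 8
  v = 8 + 8
  u = 9
  return 9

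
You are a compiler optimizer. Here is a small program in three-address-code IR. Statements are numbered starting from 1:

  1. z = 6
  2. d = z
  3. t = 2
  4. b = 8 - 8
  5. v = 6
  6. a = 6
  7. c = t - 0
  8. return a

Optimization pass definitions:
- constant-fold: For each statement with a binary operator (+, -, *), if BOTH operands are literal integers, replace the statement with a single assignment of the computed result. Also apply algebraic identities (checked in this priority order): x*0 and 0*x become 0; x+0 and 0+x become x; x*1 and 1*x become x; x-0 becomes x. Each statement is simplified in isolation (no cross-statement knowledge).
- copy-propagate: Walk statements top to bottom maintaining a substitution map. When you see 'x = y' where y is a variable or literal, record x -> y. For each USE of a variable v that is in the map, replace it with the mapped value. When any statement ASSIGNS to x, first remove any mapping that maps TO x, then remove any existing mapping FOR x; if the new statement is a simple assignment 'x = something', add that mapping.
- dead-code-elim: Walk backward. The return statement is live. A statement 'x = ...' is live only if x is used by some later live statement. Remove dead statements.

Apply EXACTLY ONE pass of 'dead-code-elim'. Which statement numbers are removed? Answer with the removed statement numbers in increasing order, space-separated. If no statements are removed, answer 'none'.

Backward liveness scan:
Stmt 1 'z = 6': DEAD (z not in live set [])
Stmt 2 'd = z': DEAD (d not in live set [])
Stmt 3 't = 2': DEAD (t not in live set [])
Stmt 4 'b = 8 - 8': DEAD (b not in live set [])
Stmt 5 'v = 6': DEAD (v not in live set [])
Stmt 6 'a = 6': KEEP (a is live); live-in = []
Stmt 7 'c = t - 0': DEAD (c not in live set ['a'])
Stmt 8 'return a': KEEP (return); live-in = ['a']
Removed statement numbers: [1, 2, 3, 4, 5, 7]
Surviving IR:
  a = 6
  return a

Answer: 1 2 3 4 5 7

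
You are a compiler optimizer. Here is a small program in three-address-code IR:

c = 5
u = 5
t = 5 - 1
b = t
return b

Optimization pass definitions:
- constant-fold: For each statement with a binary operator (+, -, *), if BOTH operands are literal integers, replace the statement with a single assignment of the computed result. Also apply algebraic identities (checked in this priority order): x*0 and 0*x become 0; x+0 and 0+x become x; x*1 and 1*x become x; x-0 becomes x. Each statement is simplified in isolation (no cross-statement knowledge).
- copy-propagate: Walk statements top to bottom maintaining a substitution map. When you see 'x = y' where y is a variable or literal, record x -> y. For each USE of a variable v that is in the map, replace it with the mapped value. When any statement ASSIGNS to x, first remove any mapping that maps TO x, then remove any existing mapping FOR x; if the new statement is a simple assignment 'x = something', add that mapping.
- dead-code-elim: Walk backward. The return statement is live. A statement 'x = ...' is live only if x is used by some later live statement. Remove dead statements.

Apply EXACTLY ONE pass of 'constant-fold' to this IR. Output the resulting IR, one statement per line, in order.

Applying constant-fold statement-by-statement:
  [1] c = 5  (unchanged)
  [2] u = 5  (unchanged)
  [3] t = 5 - 1  -> t = 4
  [4] b = t  (unchanged)
  [5] return b  (unchanged)
Result (5 stmts):
  c = 5
  u = 5
  t = 4
  b = t
  return b

Answer: c = 5
u = 5
t = 4
b = t
return b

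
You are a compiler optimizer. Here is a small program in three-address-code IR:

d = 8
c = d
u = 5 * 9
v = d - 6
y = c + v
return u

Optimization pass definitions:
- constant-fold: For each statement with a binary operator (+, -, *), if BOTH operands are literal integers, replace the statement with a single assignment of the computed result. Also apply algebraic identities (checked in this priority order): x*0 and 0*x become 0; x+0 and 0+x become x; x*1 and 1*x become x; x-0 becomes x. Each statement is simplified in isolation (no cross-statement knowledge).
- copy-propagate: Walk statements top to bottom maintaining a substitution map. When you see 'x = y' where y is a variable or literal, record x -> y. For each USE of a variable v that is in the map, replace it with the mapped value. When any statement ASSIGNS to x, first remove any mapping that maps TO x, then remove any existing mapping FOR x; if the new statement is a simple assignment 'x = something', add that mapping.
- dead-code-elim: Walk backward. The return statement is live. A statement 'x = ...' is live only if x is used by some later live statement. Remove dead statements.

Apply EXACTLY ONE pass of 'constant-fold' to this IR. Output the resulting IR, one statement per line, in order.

Applying constant-fold statement-by-statement:
  [1] d = 8  (unchanged)
  [2] c = d  (unchanged)
  [3] u = 5 * 9  -> u = 45
  [4] v = d - 6  (unchanged)
  [5] y = c + v  (unchanged)
  [6] return u  (unchanged)
Result (6 stmts):
  d = 8
  c = d
  u = 45
  v = d - 6
  y = c + v
  return u

Answer: d = 8
c = d
u = 45
v = d - 6
y = c + v
return u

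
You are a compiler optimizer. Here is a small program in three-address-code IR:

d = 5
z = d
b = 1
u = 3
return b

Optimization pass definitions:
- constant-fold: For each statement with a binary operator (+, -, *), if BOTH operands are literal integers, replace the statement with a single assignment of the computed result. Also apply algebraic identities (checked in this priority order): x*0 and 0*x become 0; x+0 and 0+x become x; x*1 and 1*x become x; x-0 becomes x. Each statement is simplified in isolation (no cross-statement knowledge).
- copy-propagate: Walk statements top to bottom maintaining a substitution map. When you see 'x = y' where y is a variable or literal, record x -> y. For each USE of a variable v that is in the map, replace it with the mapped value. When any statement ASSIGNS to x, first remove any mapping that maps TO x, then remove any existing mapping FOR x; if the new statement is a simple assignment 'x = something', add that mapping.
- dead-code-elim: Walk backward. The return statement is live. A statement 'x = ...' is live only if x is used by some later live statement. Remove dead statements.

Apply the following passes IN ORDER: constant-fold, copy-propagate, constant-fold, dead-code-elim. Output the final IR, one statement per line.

Answer: return 1

Derivation:
Initial IR:
  d = 5
  z = d
  b = 1
  u = 3
  return b
After constant-fold (5 stmts):
  d = 5
  z = d
  b = 1
  u = 3
  return b
After copy-propagate (5 stmts):
  d = 5
  z = 5
  b = 1
  u = 3
  return 1
After constant-fold (5 stmts):
  d = 5
  z = 5
  b = 1
  u = 3
  return 1
After dead-code-elim (1 stmts):
  return 1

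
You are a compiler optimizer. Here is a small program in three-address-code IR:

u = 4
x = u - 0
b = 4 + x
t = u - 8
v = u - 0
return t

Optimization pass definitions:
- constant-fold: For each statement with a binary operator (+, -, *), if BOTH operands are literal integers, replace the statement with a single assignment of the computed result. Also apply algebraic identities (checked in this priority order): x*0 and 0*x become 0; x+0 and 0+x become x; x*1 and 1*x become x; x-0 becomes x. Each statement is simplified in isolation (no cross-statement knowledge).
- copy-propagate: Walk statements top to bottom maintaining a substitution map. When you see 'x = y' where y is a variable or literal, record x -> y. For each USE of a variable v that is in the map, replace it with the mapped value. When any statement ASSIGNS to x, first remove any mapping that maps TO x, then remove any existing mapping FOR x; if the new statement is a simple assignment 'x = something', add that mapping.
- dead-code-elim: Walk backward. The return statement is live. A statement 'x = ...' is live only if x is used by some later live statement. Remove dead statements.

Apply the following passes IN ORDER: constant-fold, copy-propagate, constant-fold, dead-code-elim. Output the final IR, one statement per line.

Answer: t = -4
return t

Derivation:
Initial IR:
  u = 4
  x = u - 0
  b = 4 + x
  t = u - 8
  v = u - 0
  return t
After constant-fold (6 stmts):
  u = 4
  x = u
  b = 4 + x
  t = u - 8
  v = u
  return t
After copy-propagate (6 stmts):
  u = 4
  x = 4
  b = 4 + 4
  t = 4 - 8
  v = 4
  return t
After constant-fold (6 stmts):
  u = 4
  x = 4
  b = 8
  t = -4
  v = 4
  return t
After dead-code-elim (2 stmts):
  t = -4
  return t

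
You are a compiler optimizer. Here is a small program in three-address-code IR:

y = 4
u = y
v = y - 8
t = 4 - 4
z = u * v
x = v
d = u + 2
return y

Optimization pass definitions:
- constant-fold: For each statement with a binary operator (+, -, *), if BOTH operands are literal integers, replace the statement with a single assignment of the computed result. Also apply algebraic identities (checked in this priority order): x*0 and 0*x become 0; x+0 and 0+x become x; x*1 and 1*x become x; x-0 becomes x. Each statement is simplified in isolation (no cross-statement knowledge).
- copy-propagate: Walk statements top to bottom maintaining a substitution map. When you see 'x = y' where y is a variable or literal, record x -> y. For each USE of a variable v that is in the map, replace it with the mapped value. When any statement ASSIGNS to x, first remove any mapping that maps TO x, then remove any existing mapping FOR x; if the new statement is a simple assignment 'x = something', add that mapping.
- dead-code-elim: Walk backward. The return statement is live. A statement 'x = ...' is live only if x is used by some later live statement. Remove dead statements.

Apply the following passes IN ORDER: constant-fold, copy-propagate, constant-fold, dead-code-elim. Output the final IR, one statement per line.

Answer: return 4

Derivation:
Initial IR:
  y = 4
  u = y
  v = y - 8
  t = 4 - 4
  z = u * v
  x = v
  d = u + 2
  return y
After constant-fold (8 stmts):
  y = 4
  u = y
  v = y - 8
  t = 0
  z = u * v
  x = v
  d = u + 2
  return y
After copy-propagate (8 stmts):
  y = 4
  u = 4
  v = 4 - 8
  t = 0
  z = 4 * v
  x = v
  d = 4 + 2
  return 4
After constant-fold (8 stmts):
  y = 4
  u = 4
  v = -4
  t = 0
  z = 4 * v
  x = v
  d = 6
  return 4
After dead-code-elim (1 stmts):
  return 4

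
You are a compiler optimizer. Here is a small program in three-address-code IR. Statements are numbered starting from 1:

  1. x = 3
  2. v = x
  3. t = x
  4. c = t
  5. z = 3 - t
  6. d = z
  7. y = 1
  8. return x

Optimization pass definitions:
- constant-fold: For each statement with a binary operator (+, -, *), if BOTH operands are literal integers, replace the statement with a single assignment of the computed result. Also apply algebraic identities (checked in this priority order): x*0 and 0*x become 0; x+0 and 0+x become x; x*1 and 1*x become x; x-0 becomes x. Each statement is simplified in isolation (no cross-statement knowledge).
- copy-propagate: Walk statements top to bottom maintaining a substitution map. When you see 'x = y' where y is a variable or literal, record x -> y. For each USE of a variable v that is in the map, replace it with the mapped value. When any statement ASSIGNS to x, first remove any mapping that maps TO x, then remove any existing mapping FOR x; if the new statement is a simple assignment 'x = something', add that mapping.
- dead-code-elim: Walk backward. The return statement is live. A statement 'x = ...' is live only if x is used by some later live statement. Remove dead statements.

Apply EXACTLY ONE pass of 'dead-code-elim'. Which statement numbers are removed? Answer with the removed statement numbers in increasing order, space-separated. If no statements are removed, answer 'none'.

Answer: 2 3 4 5 6 7

Derivation:
Backward liveness scan:
Stmt 1 'x = 3': KEEP (x is live); live-in = []
Stmt 2 'v = x': DEAD (v not in live set ['x'])
Stmt 3 't = x': DEAD (t not in live set ['x'])
Stmt 4 'c = t': DEAD (c not in live set ['x'])
Stmt 5 'z = 3 - t': DEAD (z not in live set ['x'])
Stmt 6 'd = z': DEAD (d not in live set ['x'])
Stmt 7 'y = 1': DEAD (y not in live set ['x'])
Stmt 8 'return x': KEEP (return); live-in = ['x']
Removed statement numbers: [2, 3, 4, 5, 6, 7]
Surviving IR:
  x = 3
  return x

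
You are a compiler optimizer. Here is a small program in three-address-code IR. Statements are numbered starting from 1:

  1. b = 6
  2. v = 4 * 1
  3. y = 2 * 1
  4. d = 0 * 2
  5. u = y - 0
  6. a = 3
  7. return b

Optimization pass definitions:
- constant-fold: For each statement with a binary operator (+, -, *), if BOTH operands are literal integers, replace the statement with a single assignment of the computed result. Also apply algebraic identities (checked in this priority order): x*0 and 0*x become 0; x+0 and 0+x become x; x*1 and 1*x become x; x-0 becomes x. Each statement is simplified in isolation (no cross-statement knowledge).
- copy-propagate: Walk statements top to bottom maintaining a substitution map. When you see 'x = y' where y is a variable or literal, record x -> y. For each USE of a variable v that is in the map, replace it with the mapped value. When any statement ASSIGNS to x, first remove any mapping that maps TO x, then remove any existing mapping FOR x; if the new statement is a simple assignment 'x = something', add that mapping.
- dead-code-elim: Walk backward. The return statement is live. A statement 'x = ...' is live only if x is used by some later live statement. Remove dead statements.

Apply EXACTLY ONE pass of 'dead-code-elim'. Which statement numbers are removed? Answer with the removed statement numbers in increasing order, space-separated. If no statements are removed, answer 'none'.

Backward liveness scan:
Stmt 1 'b = 6': KEEP (b is live); live-in = []
Stmt 2 'v = 4 * 1': DEAD (v not in live set ['b'])
Stmt 3 'y = 2 * 1': DEAD (y not in live set ['b'])
Stmt 4 'd = 0 * 2': DEAD (d not in live set ['b'])
Stmt 5 'u = y - 0': DEAD (u not in live set ['b'])
Stmt 6 'a = 3': DEAD (a not in live set ['b'])
Stmt 7 'return b': KEEP (return); live-in = ['b']
Removed statement numbers: [2, 3, 4, 5, 6]
Surviving IR:
  b = 6
  return b

Answer: 2 3 4 5 6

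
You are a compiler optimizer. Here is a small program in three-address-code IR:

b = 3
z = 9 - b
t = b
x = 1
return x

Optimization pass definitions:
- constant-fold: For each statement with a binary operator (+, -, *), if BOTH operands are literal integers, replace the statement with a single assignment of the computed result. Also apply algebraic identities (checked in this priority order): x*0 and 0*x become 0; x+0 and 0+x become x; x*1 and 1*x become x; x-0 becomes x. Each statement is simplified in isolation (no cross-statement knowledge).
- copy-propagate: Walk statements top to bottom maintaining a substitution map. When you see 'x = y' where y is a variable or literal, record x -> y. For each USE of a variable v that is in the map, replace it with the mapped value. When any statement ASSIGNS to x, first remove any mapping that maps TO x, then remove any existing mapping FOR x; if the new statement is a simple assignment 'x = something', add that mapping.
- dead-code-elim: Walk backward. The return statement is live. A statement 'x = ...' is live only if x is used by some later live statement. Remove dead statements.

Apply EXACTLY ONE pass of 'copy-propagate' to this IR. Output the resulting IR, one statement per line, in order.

Answer: b = 3
z = 9 - 3
t = 3
x = 1
return 1

Derivation:
Applying copy-propagate statement-by-statement:
  [1] b = 3  (unchanged)
  [2] z = 9 - b  -> z = 9 - 3
  [3] t = b  -> t = 3
  [4] x = 1  (unchanged)
  [5] return x  -> return 1
Result (5 stmts):
  b = 3
  z = 9 - 3
  t = 3
  x = 1
  return 1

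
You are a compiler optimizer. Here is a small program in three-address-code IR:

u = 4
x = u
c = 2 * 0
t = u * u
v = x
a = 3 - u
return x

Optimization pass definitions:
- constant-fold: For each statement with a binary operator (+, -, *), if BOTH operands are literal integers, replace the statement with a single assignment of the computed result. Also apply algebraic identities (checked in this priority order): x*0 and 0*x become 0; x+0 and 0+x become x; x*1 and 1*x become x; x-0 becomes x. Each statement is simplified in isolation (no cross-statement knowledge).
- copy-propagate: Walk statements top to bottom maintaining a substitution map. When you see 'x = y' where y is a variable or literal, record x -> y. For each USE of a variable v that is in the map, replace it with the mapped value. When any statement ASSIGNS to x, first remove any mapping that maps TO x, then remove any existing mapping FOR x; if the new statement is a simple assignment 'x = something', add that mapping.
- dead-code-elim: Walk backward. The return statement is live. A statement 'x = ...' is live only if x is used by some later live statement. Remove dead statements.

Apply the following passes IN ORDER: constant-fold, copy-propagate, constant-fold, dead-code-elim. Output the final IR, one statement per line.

Initial IR:
  u = 4
  x = u
  c = 2 * 0
  t = u * u
  v = x
  a = 3 - u
  return x
After constant-fold (7 stmts):
  u = 4
  x = u
  c = 0
  t = u * u
  v = x
  a = 3 - u
  return x
After copy-propagate (7 stmts):
  u = 4
  x = 4
  c = 0
  t = 4 * 4
  v = 4
  a = 3 - 4
  return 4
After constant-fold (7 stmts):
  u = 4
  x = 4
  c = 0
  t = 16
  v = 4
  a = -1
  return 4
After dead-code-elim (1 stmts):
  return 4

Answer: return 4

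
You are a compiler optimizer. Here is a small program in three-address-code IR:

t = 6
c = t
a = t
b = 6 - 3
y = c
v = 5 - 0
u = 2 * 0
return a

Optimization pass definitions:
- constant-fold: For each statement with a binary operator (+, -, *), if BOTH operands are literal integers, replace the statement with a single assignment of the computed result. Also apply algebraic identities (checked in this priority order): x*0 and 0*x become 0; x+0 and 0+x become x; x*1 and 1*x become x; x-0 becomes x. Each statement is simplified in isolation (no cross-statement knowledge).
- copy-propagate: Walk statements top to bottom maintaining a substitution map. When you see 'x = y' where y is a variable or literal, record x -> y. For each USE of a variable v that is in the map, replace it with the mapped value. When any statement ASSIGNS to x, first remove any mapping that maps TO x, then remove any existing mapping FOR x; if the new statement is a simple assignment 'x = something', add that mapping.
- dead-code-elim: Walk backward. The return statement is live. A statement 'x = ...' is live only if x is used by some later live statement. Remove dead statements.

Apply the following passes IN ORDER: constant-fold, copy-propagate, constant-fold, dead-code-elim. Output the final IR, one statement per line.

Answer: return 6

Derivation:
Initial IR:
  t = 6
  c = t
  a = t
  b = 6 - 3
  y = c
  v = 5 - 0
  u = 2 * 0
  return a
After constant-fold (8 stmts):
  t = 6
  c = t
  a = t
  b = 3
  y = c
  v = 5
  u = 0
  return a
After copy-propagate (8 stmts):
  t = 6
  c = 6
  a = 6
  b = 3
  y = 6
  v = 5
  u = 0
  return 6
After constant-fold (8 stmts):
  t = 6
  c = 6
  a = 6
  b = 3
  y = 6
  v = 5
  u = 0
  return 6
After dead-code-elim (1 stmts):
  return 6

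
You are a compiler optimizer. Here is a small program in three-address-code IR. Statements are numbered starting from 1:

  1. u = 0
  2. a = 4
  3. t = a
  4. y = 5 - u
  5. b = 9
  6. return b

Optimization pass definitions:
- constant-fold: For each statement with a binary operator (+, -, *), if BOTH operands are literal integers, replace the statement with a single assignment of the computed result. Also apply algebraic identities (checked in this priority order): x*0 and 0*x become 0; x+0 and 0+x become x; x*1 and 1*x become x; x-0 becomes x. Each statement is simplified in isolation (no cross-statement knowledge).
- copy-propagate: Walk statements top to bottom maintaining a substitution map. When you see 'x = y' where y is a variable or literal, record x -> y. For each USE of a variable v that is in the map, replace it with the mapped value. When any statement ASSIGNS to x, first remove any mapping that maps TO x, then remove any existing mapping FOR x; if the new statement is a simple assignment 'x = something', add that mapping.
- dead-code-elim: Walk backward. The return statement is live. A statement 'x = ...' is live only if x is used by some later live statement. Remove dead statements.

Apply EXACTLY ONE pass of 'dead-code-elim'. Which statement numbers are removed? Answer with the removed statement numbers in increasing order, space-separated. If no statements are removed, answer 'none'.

Answer: 1 2 3 4

Derivation:
Backward liveness scan:
Stmt 1 'u = 0': DEAD (u not in live set [])
Stmt 2 'a = 4': DEAD (a not in live set [])
Stmt 3 't = a': DEAD (t not in live set [])
Stmt 4 'y = 5 - u': DEAD (y not in live set [])
Stmt 5 'b = 9': KEEP (b is live); live-in = []
Stmt 6 'return b': KEEP (return); live-in = ['b']
Removed statement numbers: [1, 2, 3, 4]
Surviving IR:
  b = 9
  return b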